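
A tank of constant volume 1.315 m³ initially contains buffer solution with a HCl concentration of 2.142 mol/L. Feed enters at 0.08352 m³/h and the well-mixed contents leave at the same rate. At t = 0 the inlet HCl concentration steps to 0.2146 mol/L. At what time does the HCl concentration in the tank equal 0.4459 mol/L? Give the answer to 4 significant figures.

33.38 h

Accumulation = in − out for the solute gives V dC/dt = Q(C_in − C), so τ = V/Q = 15.7447 h.
C(t) = C_in + (C₀ − C_in) e^(−t/τ). Set C = 0.4459 and solve for t:
e^(−t/τ) = (C − C_in)/(C₀ − C_in) = (0.4459 − 0.2146)/(2.142 − 0.2146) = 0.120006
t = −τ ln(…) = 15.7447 × 2.12021 = 33.3822 h.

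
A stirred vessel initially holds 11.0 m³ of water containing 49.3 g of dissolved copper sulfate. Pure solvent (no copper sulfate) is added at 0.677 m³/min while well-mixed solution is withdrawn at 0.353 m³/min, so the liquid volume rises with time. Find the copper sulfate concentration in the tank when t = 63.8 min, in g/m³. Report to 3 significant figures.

Let m(t) be the amount of copper sulfate. Volume: V(t) = V₀ + (Q_in − Q_out) t = 11.0 + 0.32400 t; V(63.8) = 31.671 m³.
Species balance (pure solvent in): dm/dt = −Q_out · m/V(t).
Separate: dm/m = −Q_out dt/V(t) ⇒ ln(m/m₀) = −(Q_out/(Q_in−Q_out)) ln(V/V₀).
m = m₀ (V₀/V)^(Q_out/(Q_in−Q_out)) = 49.3 × (11.0/31.671)^(1.0895) = 15.576 g.
C = m/V = 15.576/31.671 = 0.49182 g/m³.

0.492 g/m³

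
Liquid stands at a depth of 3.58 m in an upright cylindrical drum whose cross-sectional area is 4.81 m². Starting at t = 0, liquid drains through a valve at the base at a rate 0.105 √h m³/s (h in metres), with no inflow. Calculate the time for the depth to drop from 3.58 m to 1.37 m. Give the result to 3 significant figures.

66.1 s

With no inflow, A dh/dt = −0.105 √h.
∫ h^(−1/2) dh = −(0.105/A) ∫ dt, giving 2√h = 2√h₀ − (0.105/A) t.
t = 2A(√h₀ − √h)/0.105 = 2·4.81·(√3.58 − √1.37)/0.105
  = 9.6200 × (1.8921 − 1.1705) / 0.105 = 66.114 s.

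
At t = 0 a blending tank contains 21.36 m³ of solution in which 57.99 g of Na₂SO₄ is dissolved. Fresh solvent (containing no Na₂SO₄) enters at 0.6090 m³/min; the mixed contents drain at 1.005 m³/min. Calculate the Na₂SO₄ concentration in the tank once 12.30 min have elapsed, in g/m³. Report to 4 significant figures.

Let m(t) be the amount of Na₂SO₄. Volume: V(t) = V₀ + (Q_in − Q_out) t = 21.36 − 0.396000 t; V(12.30) = 16.4892 m³.
Species balance (pure solvent in): dm/dt = −Q_out · m/V(t).
Separate: dm/m = −Q_out dt/V(t) ⇒ ln(m/m₀) = −(Q_out/(Q_in−Q_out)) ln(V/V₀).
m = m₀ (V₀/V)^(Q_out/(Q_in−Q_out)) = 57.99 × (21.36/16.4892)^(-2.53788) = 30.0671 g.
C = m/V = 30.0671/16.4892 = 1.82344 g/m³.

1.823 g/m³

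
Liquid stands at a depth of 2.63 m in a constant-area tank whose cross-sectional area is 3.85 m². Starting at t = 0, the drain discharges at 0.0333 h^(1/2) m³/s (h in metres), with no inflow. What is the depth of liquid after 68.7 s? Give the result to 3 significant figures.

A dh/dt = −Q_out = −0.0333 √h.
This is separable: 2 d(√h)/dt = −0.0333/A, so √h = √h₀ − (0.0333/(2A)) t.
√h = √2.63 − 0.0333·68.7/(2·3.85) = 1.6217 − 0.29711 = 1.3246.
h = 1.3246² = 1.7546 m.

1.75 m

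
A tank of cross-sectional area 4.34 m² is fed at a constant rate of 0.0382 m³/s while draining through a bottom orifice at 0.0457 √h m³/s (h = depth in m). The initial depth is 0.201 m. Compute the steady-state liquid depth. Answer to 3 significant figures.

A dh/dt = Q_in − 0.0457 √h. Steady state requires inflow = outflow:
Q_in = 0.0457 √h_ss ⇒ √h_ss = 0.0382/0.0457 = 0.83589.
h_ss = 0.83589² = 0.69871 m. (Since h₀ = 0.201 m < h_ss, the level will rise toward this value.)

0.699 m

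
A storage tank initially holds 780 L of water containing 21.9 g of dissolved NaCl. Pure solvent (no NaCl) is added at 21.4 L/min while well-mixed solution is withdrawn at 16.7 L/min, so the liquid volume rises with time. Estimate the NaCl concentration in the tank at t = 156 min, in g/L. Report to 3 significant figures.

Let m(t) be the amount of NaCl. Volume: V(t) = V₀ + (Q_in − Q_out) t = 780 + 4.7000 t; V(156) = 1513.2 L.
Species balance (pure solvent in): dm/dt = −Q_out · m/V(t).
dm/m = −Q_out dt/(V₀ + 4.7000 t); integrating gives ln(m/m₀) = −(Q_out/(Q_in−Q_out)) ln(V/V₀).
m = m₀ (V₀/V)^(Q_out/(Q_in−Q_out)) = 21.9 × (780/1513.2)^(3.5532) = 2.0789 g.
C = m/V = 2.0789/1513.2 = 0.0013738 g/L.

0.00137 g/L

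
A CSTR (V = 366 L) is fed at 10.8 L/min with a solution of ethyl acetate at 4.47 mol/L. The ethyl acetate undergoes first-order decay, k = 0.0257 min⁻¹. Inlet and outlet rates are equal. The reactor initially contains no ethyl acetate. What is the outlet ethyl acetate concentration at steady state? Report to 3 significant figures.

Species balance: V dC/dt = Q C_in − Q C − k V C.
At steady state: 0 = Q C_in − (Q + kV) C_ss, so C_ss = Q C_in/(Q + kV).
C_ss = 10.8·4.47/(10.8 + 0.0257·366) = 48.276/20.206 = 2.3892 mol/L.

2.39 mol/L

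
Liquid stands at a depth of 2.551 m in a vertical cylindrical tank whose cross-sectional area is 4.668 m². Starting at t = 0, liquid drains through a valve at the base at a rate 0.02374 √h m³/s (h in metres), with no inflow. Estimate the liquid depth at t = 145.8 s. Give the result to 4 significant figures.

Mass balance (ρ constant): A dh/dt = −0.02374 √h.
∫ h^(−1/2) dh = −(0.02374/A) ∫ dt, giving 2√h = 2√h₀ − (0.02374/A) t.
√h = √2.551 − 0.02374·145.8/(2·4.668) = 1.59719 − 0.370747 = 1.22644.
h = 1.22644² = 1.50415 m.

1.504 m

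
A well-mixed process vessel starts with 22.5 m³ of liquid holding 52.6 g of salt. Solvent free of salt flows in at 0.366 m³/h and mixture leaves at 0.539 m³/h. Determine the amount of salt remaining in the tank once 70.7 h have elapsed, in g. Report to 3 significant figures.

Let m(t) be the amount of salt. Volume: V(t) = V₀ + (Q_in − Q_out) t = 22.5 − 0.17300 t; V(70.7) = 10.269 m³.
Solute balance: dm/dt = 0 − Q_out C = −Q_out m/V(t).
Separate: dm/m = −Q_out dt/V(t) ⇒ ln(m/m₀) = −(Q_out/(Q_in−Q_out)) ln(V/V₀).
m = m₀ (V₀/V)^(Q_out/(Q_in−Q_out)) = 52.6 × (22.5/10.269)^(-3.1156) = 4.5670 g.

4.57 g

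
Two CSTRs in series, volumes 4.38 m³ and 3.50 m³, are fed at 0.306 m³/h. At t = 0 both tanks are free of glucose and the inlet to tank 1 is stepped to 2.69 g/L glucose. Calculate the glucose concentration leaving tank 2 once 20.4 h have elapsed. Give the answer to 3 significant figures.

1.27 g/L

Species balance on tank i: dCᵢ/dt = (Cᵢ₋₁ − Cᵢ)/τᵢ with τᵢ = Vᵢ/Q.
τ₁ = 4.38/0.306 = 14.314 h; τ₂ = 3.50/0.306 = 11.438 h.
Tank 1: C₁ = C_in(1 − e^(−t/τ₁)). Tank 2 (τ₁ ≠ τ₂): C₂ = C_in[1 − (τ₁ e^(−t/τ₁) − τ₂ e^(−t/τ₂))/(τ₁ − τ₂)].
At t = 20.4: e^(−t/τ₁) = 0.24046, e^(−t/τ₂) = 0.16804.
C₂ = 2.69·[1 − (14.314·0.24046 − 11.438·0.16804)/(2.8758)] = 2.69·0.47152 = 1.2684 g/L.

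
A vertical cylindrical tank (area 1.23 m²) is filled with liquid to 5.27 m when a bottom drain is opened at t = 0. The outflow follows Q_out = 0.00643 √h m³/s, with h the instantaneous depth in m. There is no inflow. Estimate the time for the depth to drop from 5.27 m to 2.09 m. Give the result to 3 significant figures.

325 s

With no inflow, A dh/dt = −0.00643 √h.
∫ h^(−1/2) dh = −(0.00643/A) ∫ dt, giving 2√h = 2√h₀ − (0.00643/A) t.
t = 2A(√h₀ − √h)/0.00643 = 2·1.23·(√5.27 − √2.09)/0.00643
  = 2.4600 × (2.2956 − 1.4457) / 0.00643 = 325.18 s.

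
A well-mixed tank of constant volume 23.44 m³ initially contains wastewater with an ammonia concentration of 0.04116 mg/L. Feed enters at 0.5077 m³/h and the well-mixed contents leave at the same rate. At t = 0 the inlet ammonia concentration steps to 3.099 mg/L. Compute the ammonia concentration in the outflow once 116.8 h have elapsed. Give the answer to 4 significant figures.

2.855 mg/L

Accumulation = in − out for the solute gives V dC/dt = Q(C_in − C).
Time constant τ = V/Q = 23.44/0.5077 = 46.1690 h.
Solution: C(t) = C_in + (C₀ − C_in) e^(−t/τ).
C(116.8) = 3.099 + (0.04116 − 3.099)·e^(−116.8/46.1690) = 3.099 + (-3.05784)·0.0796721 = 2.85538 mg/L.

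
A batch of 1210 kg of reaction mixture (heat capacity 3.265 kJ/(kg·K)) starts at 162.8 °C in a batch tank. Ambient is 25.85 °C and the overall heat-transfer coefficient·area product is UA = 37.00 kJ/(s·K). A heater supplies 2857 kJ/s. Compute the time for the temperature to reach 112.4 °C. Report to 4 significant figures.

Lumped-capacitance energy balance: M c_p dT/dt = UA(T_amb − T) + Q̇.
τ = M c_p/UA = 106.774 s; T_ss = T_amb + Q̇/UA = 25.85 + 2857/37.00 = 103.066 °C.
T(t) = T_ss + (T₀ − T_ss)e^(−t/τ); set T = 112.4:
t = −τ ln[(T − T_ss)/(T₀ − T_ss)] = −106.774 · ln(0.156256) = 198.201 s.

198.2 s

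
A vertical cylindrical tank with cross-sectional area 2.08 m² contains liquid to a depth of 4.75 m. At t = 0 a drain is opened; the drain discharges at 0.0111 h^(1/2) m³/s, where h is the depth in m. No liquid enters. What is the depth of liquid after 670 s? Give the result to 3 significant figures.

A dh/dt = −Q_out = −0.0111 √h.
This is separable: 2 d(√h)/dt = −0.0111/A, so √h = √h₀ − (0.0111/(2A)) t.
√h = √4.75 − 0.0111·670/(2·2.08) = 2.1794 − 1.7877 = 0.39171.
h = 0.39171² = 0.15344 m.

0.153 m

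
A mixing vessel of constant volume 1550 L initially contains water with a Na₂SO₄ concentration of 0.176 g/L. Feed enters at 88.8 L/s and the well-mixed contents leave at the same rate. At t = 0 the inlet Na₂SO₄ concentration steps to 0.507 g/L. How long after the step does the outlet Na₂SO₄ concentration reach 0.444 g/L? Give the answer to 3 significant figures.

Transient balance on the dissolved component: V dC/dt = Q(C_in − C), so τ = V/Q = 17.455 s.
C(t) = C_in + (C₀ − C_in) e^(−t/τ). Set C = 0.444 and solve for t:
e^(−t/τ) = (C − C_in)/(C₀ − C_in) = (0.444 − 0.507)/(0.176 − 0.507) = 0.19033
t = −τ ln(…) = 17.455 × 1.6590 = 28.957 s.

29.0 s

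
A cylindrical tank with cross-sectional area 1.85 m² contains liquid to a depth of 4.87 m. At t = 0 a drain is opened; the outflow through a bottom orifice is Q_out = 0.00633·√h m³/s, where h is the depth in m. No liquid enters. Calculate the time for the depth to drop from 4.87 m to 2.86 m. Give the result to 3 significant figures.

301 s

With no inflow, A dh/dt = −0.00633 √h.
∫ h^(−1/2) dh = −(0.00633/A) ∫ dt, giving 2√h = 2√h₀ − (0.00633/A) t.
t = 2A(√h₀ − √h)/0.00633 = 2·1.85·(√4.87 − √2.86)/0.00633
  = 3.7000 × (2.2068 − 1.6912) / 0.00633 = 301.41 s.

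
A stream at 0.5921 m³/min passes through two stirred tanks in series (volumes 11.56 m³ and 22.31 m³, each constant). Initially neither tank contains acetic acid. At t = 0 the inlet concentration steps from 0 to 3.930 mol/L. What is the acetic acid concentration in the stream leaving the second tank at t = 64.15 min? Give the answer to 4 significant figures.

Time constants: τᵢ = Vᵢ/Q for each well-mixed tank.
τ₁ = 11.56/0.5921 = 19.5237 min; τ₂ = 22.31/0.5921 = 37.6794 min.
Solving the cascade with C₁(0)=C₂(0)=0 gives C₂(t) = C_in[1 − (τ₁ e^(−t/τ₁) − τ₂ e^(−t/τ₂))/(τ₁ − τ₂)].
At t = 64.15: e^(−t/τ₁) = 0.0374127, e^(−t/τ₂) = 0.182224.
C₂ = 3.930·[1 − (19.5237·0.0374127 − 37.6794·0.182224)/(-18.1557)] = 3.930·0.662054 = 2.60187 mol/L.

2.602 mol/L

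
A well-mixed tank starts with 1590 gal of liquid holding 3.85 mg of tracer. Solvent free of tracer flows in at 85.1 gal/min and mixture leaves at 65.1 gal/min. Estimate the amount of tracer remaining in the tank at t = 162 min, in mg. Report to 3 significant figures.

0.103 mg

Total volume: dV/dt = Q_in − Q_out = 20.000 gal/min, so V(t) = 1590 + 20.000 t and V(162) = 4830.0 gal.
No tracer enters, so dm/dt = −Q_out · (m/V).
Separate: dm/m = −Q_out dt/V(t) ⇒ ln(m/m₀) = −(Q_out/(Q_in−Q_out)) ln(V/V₀).
m = m₀ (V₀/V)^(Q_out/(Q_in−Q_out)) = 3.85 × (1590/4830.0)^(3.2550) = 0.10346 mg.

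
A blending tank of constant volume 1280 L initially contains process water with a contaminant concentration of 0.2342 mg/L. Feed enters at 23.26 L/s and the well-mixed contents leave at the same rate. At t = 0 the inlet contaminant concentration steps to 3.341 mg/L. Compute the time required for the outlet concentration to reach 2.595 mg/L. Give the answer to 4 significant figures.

Species balance: V dC/dt = Q(C_in − C) ⇒ τ = V/Q = 55.0301 s.
C(t) = C_in + (C₀ − C_in) e^(−t/τ). Set C = 2.595 and solve for t:
e^(−t/τ) = (C − C_in)/(C₀ − C_in) = (2.595 − 3.341)/(0.2342 − 3.341) = 0.240118
t = −τ ln(…) = 55.0301 × 1.42662 = 78.5072 s.

78.51 s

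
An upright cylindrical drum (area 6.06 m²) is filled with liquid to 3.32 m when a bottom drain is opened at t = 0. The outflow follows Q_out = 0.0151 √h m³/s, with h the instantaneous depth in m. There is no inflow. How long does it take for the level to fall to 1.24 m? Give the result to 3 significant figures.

With no inflow, A dh/dt = −0.0151 √h.
Separate and integrate: 2(√h − √h₀) = −(0.0151/A) t.
t = 2A(√h₀ − √h)/0.0151 = 2·6.06·(√3.32 − √1.24)/0.0151
  = 12.120 × (1.8221 − 1.1136) / 0.0151 = 568.70 s.

569 s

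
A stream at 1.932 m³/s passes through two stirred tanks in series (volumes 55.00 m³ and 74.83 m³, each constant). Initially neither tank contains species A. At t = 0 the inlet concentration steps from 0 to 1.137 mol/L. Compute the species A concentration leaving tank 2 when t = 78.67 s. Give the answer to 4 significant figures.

Time constants: τᵢ = Vᵢ/Q for each well-mixed tank.
τ₁ = 55.00/1.932 = 28.4679 s; τ₂ = 74.83/1.932 = 38.7319 s.
Solving the cascade with C₁(0)=C₂(0)=0 gives C₂(t) = C_in[1 − (τ₁ e^(−t/τ₁) − τ₂ e^(−t/τ₂))/(τ₁ − τ₂)].
At t = 78.67: e^(−t/τ₁) = 0.0630730, e^(−t/τ₂) = 0.131185.
C₂ = 1.137·[1 − (28.4679·0.0630730 − 38.7319·0.131185)/(-10.2640)] = 1.137·0.679899 = 0.773046 mol/L.

0.7730 mol/L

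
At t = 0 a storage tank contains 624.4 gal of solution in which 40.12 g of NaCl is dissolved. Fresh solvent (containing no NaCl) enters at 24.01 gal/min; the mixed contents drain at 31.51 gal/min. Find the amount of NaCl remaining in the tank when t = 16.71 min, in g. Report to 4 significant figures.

15.65 g

Total volume: dV/dt = Q_in − Q_out = -7.50000 gal/min, so V(t) = 624.4 − 7.50000 t and V(16.71) = 499.075 gal.
Species balance (pure solvent in): dm/dt = −Q_out · m/V(t).
Separate: dm/m = −Q_out dt/V(t) ⇒ ln(m/m₀) = −(Q_out/(Q_in−Q_out)) ln(V/V₀).
m = m₀ (V₀/V)^(Q_out/(Q_in−Q_out)) = 40.12 × (624.4/499.075)^(-4.20133) = 15.6525 g.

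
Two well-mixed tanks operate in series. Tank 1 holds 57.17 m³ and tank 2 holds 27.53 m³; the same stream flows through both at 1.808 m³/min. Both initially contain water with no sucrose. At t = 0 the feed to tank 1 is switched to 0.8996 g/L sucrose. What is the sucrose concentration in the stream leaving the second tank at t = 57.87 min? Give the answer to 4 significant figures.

0.6400 g/L

Time constants: τᵢ = Vᵢ/Q for each well-mixed tank.
τ₁ = 57.17/1.808 = 31.6206 min; τ₂ = 27.53/1.808 = 15.2268 min.
Tank 1: C₁ = C_in(1 − e^(−t/τ₁)). Tank 2 (τ₁ ≠ τ₂): C₂ = C_in[1 − (τ₁ e^(−t/τ₁) − τ₂ e^(−t/τ₂))/(τ₁ − τ₂)].
At t = 57.87: e^(−t/τ₁) = 0.160392, e^(−t/τ₂) = 0.0223586.
C₂ = 0.8996·[1 − (31.6206·0.160392 − 15.2268·0.0223586)/(16.3938)] = 0.8996·0.711402 = 0.639977 g/L.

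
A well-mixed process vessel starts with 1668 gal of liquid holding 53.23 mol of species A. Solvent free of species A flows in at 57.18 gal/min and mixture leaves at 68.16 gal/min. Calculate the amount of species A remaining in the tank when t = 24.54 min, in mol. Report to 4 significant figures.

Let m(t) be the amount of species A. Volume: V(t) = V₀ + (Q_in − Q_out) t = 1668 − 10.9800 t; V(24.54) = 1398.55 gal.
No species A enters, so dm/dt = −Q_out · (m/V).
dm/m = −Q_out dt/(V₀ − 10.9800 t); integrating gives ln(m/m₀) = −(Q_out/(Q_in−Q_out)) ln(V/V₀).
m = m₀ (V₀/V)^(Q_out/(Q_in−Q_out)) = 53.23 × (1668/1398.55)^(-6.20765) = 17.8304 mol.

17.83 mol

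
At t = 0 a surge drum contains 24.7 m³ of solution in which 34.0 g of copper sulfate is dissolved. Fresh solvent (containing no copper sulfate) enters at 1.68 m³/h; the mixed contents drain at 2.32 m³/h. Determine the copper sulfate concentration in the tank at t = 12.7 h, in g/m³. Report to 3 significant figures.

0.483 g/m³

Let m(t) be the amount of copper sulfate. Volume: V(t) = V₀ + (Q_in − Q_out) t = 24.7 − 0.64000 t; V(12.7) = 16.572 m³.
No copper sulfate enters, so dm/dt = −Q_out · (m/V).
Separate: dm/m = −Q_out dt/V(t) ⇒ ln(m/m₀) = −(Q_out/(Q_in−Q_out)) ln(V/V₀).
m = m₀ (V₀/V)^(Q_out/(Q_in−Q_out)) = 34.0 × (24.7/16.572)^(-3.6250) = 8.0018 g.
C = m/V = 8.0018/16.572 = 0.48285 g/m³.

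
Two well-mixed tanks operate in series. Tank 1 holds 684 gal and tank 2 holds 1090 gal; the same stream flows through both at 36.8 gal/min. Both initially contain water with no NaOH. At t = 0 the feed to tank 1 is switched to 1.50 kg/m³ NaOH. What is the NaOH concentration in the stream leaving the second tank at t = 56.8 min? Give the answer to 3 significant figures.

1.03 kg/m³

Time constants: τᵢ = Vᵢ/Q for each well-mixed tank.
τ₁ = 684/36.8 = 18.587 min; τ₂ = 1090/36.8 = 29.620 min.
Solving the cascade with C₁(0)=C₂(0)=0 gives C₂(t) = C_in[1 − (τ₁ e^(−t/τ₁) − τ₂ e^(−t/τ₂))/(τ₁ − τ₂)].
At t = 56.8: e^(−t/τ₁) = 0.047080, e^(−t/τ₂) = 0.14695.
C₂ = 1.50·[1 − (18.587·0.047080 − 29.620·0.14695)/(-11.033)] = 1.50·0.68479 = 1.0272 kg/m³.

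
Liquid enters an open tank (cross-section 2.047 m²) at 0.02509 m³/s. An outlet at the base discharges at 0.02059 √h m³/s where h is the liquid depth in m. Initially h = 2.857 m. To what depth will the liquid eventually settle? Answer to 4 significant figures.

1.485 m

Level balance: A dh/dt = 0.02509 − 0.02059 √h. Setting dh/dt = 0:
Q_in = 0.02059 √h_ss ⇒ √h_ss = 0.02509/0.02059 = 1.21855.
h_ss = 1.21855² = 1.48487 m. (Since h₀ = 2.857 m > h_ss, the level will fall toward this value.)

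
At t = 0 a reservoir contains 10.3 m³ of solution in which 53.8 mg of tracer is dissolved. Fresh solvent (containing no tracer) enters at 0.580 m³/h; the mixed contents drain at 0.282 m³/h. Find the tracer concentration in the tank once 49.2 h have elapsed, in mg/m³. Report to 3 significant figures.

0.933 mg/m³

Total volume: dV/dt = Q_in − Q_out = 0.29800 m³/h, so V(t) = 10.3 + 0.29800 t and V(49.2) = 24.962 m³.
Species balance (pure solvent in): dm/dt = −Q_out · m/V(t).
Separate: dm/m = −Q_out dt/V(t) ⇒ ln(m/m₀) = −(Q_out/(Q_in−Q_out)) ln(V/V₀).
m = m₀ (V₀/V)^(Q_out/(Q_in−Q_out)) = 53.8 × (10.3/24.962)^(0.94631) = 23.280 mg.
C = m/V = 23.280/24.962 = 0.93264 mg/m³.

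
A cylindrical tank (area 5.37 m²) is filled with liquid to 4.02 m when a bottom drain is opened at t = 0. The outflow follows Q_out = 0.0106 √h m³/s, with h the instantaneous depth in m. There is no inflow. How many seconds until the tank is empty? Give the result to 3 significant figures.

With no inflow, A dh/dt = −0.0106 √h.
∫ h^(−1/2) dh = −(0.0106/A) ∫ dt, giving 2√h = 2√h₀ − (0.0106/A) t.
Tank is empty when √h = 0: t_empty = 2A√h₀/0.0106.
t_empty = 2·5.37·√4.02/0.0106 = 10.740·2.0050/0.0106 = 2031.5 s.

2030 s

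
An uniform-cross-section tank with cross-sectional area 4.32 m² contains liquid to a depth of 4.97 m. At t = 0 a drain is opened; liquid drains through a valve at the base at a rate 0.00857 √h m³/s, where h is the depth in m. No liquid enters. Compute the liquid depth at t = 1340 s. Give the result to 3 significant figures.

With no inflow, A dh/dt = −0.00857 √h.
∫ h^(−1/2) dh = −(0.00857/A) ∫ dt, giving 2√h = 2√h₀ − (0.00857/A) t.
√h = √4.97 − 0.00857·1340/(2·4.32) = 2.2293 − 1.3291 = 0.90021.
h = 0.90021² = 0.81037 m.

0.810 m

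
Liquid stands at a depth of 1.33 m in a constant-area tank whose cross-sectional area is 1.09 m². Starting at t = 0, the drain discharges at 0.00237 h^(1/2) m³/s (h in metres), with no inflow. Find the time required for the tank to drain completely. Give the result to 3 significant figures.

1060 s

A dh/dt = −Q_out = −0.00237 √h.
This is separable: 2 d(√h)/dt = −0.00237/A, so √h = √h₀ − (0.00237/(2A)) t.
Set h = 0: 2√h₀ = (0.00237/A) t_empty ⇒ t_empty = 2A√h₀/0.00237.
t_empty = 2·1.09·√1.33/0.00237 = 2.1800·1.1533/0.00237 = 1060.8 s.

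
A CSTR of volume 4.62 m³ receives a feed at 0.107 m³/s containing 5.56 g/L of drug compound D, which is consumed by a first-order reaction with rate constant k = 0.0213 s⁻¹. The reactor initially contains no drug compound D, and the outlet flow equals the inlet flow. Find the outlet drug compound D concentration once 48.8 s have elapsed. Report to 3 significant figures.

Species balance: V dC/dt = Q C_in − Q C − k V C.
dC/dt = (Q/V) C_in − (Q/V + k) C; effective rate a = Q/V + k = 0.023160 + 0.0213 = 0.044460 s⁻¹.
C_ss = Q C_in/(Q + kV) = 2.8963 g/L; C(t) = C_ss + (C₀ − C_ss) e^(−a t).
C(48.8) = 2.8963 + (-2.8963)·e^(−0.044460·48.8) = 2.8963 + (-2.8963)·0.11422 = 2.5655 g/L.

2.57 g/L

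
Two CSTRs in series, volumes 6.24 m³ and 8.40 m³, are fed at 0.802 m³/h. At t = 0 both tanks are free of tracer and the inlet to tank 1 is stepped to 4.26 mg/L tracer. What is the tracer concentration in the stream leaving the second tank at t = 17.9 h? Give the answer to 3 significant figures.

2.49 mg/L

Each tank obeys Vᵢ dCᵢ/dt = Q(Cᵢ₋₁ − Cᵢ), so τᵢ = Vᵢ/Q.
τ₁ = 6.24/0.802 = 7.7805 h; τ₂ = 8.40/0.802 = 10.474 h.
Solving the cascade with C₁(0)=C₂(0)=0 gives C₂(t) = C_in[1 − (τ₁ e^(−t/τ₁) − τ₂ e^(−t/τ₂))/(τ₁ − τ₂)].
At t = 17.9: e^(−t/τ₁) = 0.10020, e^(−t/τ₂) = 0.18104.
C₂ = 4.26·[1 − (7.7805·0.10020 − 10.474·0.18104)/(-2.6933)] = 4.26·0.58541 = 2.4938 mg/L.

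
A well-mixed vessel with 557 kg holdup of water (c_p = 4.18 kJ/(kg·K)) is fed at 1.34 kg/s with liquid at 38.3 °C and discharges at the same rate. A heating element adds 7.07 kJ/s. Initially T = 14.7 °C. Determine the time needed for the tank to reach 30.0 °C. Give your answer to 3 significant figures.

397 s

M c_p dT/dt = ṁ c_p (T_in − T) + Q̇.
τ = M/ṁ = 415.67 s; T_ss = T_in + Q̇/(ṁ c_p) = 39.562 °C.
T(t) = T_ss + (T₀ − T_ss) e^(−t/τ). Set T = 30.0:
e^(−t/τ) = (30.0 − 39.562)/(14.7 − 39.562) = 0.38461
t = −415.67 · ln(0.38461) = 397.19 s.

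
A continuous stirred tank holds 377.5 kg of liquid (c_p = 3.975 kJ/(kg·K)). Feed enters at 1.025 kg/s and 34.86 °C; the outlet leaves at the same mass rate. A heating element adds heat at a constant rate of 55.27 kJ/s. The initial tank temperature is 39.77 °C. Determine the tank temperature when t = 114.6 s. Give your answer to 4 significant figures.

42.08 °C

M c_p dT/dt = ṁ c_p (T_in − T) + Q̇.
τ = M/ṁ = 368.293 s; T_ss = T_in + Q̇/(ṁ c_p) = 34.86 + 55.27/(1.025·3.975) = 48.4253 °C.
T approaches T_ss exponentially: T(t) = T_ss + (T₀ − T_ss) e^(−t/τ).
T(114.6) = 48.4253 + (-8.65527)·e^(−114.6/368.293) = 48.4253 + (-8.65527)·0.732593 = 42.0845 °C.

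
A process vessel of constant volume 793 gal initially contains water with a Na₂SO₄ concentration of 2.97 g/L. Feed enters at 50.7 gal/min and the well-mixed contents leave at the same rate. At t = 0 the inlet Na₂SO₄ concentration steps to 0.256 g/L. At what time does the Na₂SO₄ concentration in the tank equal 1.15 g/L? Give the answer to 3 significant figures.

Species balance: V dC/dt = Q(C_in − C) ⇒ τ = V/Q = 15.641 min.
C(t) = C_in + (C₀ − C_in) e^(−t/τ). Set C = 1.15 and solve for t:
e^(−t/τ) = (C − C_in)/(C₀ − C_in) = (1.15 − 0.256)/(2.97 − 0.256) = 0.32940
t = −τ ln(…) = 15.641 × 1.1105 = 17.369 min.

17.4 min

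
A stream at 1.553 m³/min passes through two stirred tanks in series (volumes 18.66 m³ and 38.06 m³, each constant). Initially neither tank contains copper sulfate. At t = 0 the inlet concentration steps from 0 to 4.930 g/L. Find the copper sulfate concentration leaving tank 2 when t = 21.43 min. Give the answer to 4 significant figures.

Time constants: τᵢ = Vᵢ/Q for each well-mixed tank.
τ₁ = 18.66/1.553 = 12.0155 min; τ₂ = 38.06/1.553 = 24.5074 min.
Tank 1: C₁ = C_in(1 − e^(−t/τ₁)). Tank 2 (τ₁ ≠ τ₂): C₂ = C_in[1 − (τ₁ e^(−t/τ₁) − τ₂ e^(−t/τ₂))/(τ₁ − τ₂)].
At t = 21.43: e^(−t/τ₁) = 0.168043, e^(−t/τ₂) = 0.417100.
C₂ = 4.930·[1 − (12.0155·0.168043 − 24.5074·0.417100)/(-12.4920)] = 4.930·0.343343 = 1.69268 g/L.

1.693 g/L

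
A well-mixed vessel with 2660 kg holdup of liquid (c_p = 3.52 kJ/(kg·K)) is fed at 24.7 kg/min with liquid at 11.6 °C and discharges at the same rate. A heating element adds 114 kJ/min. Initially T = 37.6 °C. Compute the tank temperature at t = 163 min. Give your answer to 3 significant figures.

18.3 °C

Unsteady energy balance on the tank contents: M c_p dT/dt = ṁ c_p (T_in − T) + 114.
τ = M/ṁ = 107.69 min; T_ss = T_in + Q̇/(ṁ c_p) = 11.6 + 114/(24.7·3.52) = 12.911 °C.
Integrating: T(t) = T_ss + (T₀ − T_ss) e^(−t/τ).
T(163) = 12.911 + (24.689)·e^(−163/107.69) = 12.911 + (24.689)·0.22012 = 18.346 °C.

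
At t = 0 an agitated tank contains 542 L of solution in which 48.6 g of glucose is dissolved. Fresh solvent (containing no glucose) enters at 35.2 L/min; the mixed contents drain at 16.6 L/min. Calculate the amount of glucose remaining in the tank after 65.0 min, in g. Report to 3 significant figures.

Total volume: dV/dt = Q_in − Q_out = 18.600 L/min, so V(t) = 542 + 18.600 t and V(65.0) = 1751.0 L.
Species balance (pure solvent in): dm/dt = −Q_out · m/V(t).
Separate: dm/m = −Q_out dt/V(t) ⇒ ln(m/m₀) = −(Q_out/(Q_in−Q_out)) ln(V/V₀).
m = m₀ (V₀/V)^(Q_out/(Q_in−Q_out)) = 48.6 × (542/1751.0)^(0.89247) = 17.065 g.

17.1 g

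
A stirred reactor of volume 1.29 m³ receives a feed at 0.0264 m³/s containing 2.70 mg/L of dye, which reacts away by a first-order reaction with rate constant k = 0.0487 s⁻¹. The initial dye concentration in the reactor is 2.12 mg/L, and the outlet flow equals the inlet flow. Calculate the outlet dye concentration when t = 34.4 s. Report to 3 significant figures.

0.921 mg/L

V dC/dt = Q(C_in − C) − k V C.
dC/dt = (Q/V) C_in − (Q/V + k) C; effective rate a = Q/V + k = 0.020465 + 0.0487 = 0.069165 s⁻¹.
C_ss = Q C_in/(Q + kV) = 0.79890 mg/L; C(t) = C_ss + (C₀ − C_ss) e^(−a t).
C(34.4) = 0.79890 + (1.3211)·e^(−0.069165·34.4) = 0.79890 + (1.3211)·0.092617 = 0.92125 mg/L.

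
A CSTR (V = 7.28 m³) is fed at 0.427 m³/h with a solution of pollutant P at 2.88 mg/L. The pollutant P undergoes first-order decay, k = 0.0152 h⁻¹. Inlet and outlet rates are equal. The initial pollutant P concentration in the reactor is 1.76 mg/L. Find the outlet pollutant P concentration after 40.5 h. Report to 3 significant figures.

2.26 mg/L

Accumulation = in − out − consumed: V dC/dt = Q C_in − Q C − k V C.
dC/dt = (Q/V) C_in − (Q/V + k) C; effective rate a = Q/V + k = 0.058654 + 0.0152 = 0.073854 h⁻¹.
C_ss = Q C_in/(Q + kV) = 2.2873 mg/L; C(t) = C_ss + (C₀ − C_ss) e^(−a t).
C(40.5) = 2.2873 + (-0.52726)·e^(−0.073854·40.5) = 2.2873 + (-0.52726)·0.050233 = 2.2608 mg/L.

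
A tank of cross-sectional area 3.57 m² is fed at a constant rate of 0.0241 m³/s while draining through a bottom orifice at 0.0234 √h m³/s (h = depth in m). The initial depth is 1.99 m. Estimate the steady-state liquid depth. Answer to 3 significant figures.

Level balance: A dh/dt = 0.0241 − 0.0234 √h. Setting dh/dt = 0:
Q_in = 0.0234 √h_ss ⇒ √h_ss = 0.0241/0.0234 = 1.0299.
h_ss = 1.0299² = 1.0607 m. (Since h₀ = 1.99 m > h_ss, the level will fall toward this value.)

1.06 m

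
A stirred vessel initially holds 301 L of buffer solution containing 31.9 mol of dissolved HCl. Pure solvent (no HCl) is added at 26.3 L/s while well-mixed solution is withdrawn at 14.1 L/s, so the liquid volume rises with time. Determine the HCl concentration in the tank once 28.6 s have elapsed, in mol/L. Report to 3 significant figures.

Let m(t) be the amount of HCl. Volume: V(t) = V₀ + (Q_in − Q_out) t = 301 + 12.200 t; V(28.6) = 649.92 L.
Solute balance: dm/dt = 0 − Q_out C = −Q_out m/V(t).
Separate: dm/m = −Q_out dt/V(t) ⇒ ln(m/m₀) = −(Q_out/(Q_in−Q_out)) ln(V/V₀).
m = m₀ (V₀/V)^(Q_out/(Q_in−Q_out)) = 31.9 × (301/649.92)^(1.1557) = 13.105 mol.
C = m/V = 13.105/649.92 = 0.020164 mol/L.

0.0202 mol/L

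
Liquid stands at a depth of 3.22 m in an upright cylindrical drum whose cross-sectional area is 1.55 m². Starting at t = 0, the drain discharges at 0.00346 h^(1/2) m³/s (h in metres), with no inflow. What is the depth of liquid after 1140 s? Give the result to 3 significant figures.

0.273 m

With no inflow, A dh/dt = −0.00346 √h.
This is separable: 2 d(√h)/dt = −0.00346/A, so √h = √h₀ − (0.00346/(2A)) t.
√h = √3.22 − 0.00346·1140/(2·1.55) = 1.7944 − 1.2724 = 0.52205.
h = 0.52205² = 0.27253 m.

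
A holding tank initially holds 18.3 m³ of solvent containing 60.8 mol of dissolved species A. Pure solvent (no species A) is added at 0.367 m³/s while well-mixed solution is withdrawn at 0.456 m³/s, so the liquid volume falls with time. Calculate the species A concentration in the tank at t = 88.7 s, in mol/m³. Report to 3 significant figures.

Let m(t) be the amount of species A. Volume: V(t) = V₀ + (Q_in − Q_out) t = 18.3 − 0.089000 t; V(88.7) = 10.406 m³.
Species balance (pure solvent in): dm/dt = −Q_out · m/V(t).
Separate: dm/m = −Q_out dt/V(t) ⇒ ln(m/m₀) = −(Q_out/(Q_in−Q_out)) ln(V/V₀).
m = m₀ (V₀/V)^(Q_out/(Q_in−Q_out)) = 60.8 × (18.3/10.406)^(-5.1236) = 3.3706 mol.
C = m/V = 3.3706/10.406 = 0.32391 mol/m³.

0.324 mol/m³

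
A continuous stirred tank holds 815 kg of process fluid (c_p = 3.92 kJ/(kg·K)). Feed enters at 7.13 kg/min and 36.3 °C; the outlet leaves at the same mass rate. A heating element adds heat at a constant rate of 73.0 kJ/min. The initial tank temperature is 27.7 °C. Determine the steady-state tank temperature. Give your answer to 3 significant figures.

M c_p dT/dt = ṁ c_p (T_in − T) + Q̇.
At steady state dT/dt = 0 ⇒ T_ss = T_in + Q̇/(ṁ c_p) = 36.3 + 73.0/(7.13·3.92) = 38.912 °C.

38.9 °C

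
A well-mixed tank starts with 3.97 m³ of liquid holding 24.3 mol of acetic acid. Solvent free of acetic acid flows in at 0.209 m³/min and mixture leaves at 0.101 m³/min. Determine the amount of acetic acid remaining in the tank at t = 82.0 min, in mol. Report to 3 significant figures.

Total volume: dV/dt = Q_in − Q_out = 0.10800 m³/min, so V(t) = 3.97 + 0.10800 t and V(82.0) = 12.826 m³.
Solute balance: dm/dt = 0 − Q_out C = −Q_out m/V(t).
Separate: dm/m = −Q_out dt/V(t) ⇒ ln(m/m₀) = −(Q_out/(Q_in−Q_out)) ln(V/V₀).
m = m₀ (V₀/V)^(Q_out/(Q_in−Q_out)) = 24.3 × (3.97/12.826)^(0.93519) = 8.1155 mol.

8.12 mol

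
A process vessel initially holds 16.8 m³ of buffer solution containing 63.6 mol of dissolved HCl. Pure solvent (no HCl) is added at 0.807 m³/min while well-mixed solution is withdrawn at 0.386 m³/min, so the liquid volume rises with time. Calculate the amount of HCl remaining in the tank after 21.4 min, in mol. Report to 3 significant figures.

42.9 mol

Total volume: dV/dt = Q_in − Q_out = 0.42100 m³/min, so V(t) = 16.8 + 0.42100 t and V(21.4) = 25.809 m³.
Solute balance: dm/dt = 0 − Q_out C = −Q_out m/V(t).
dm/m = −Q_out dt/(V₀ + 0.42100 t); integrating gives ln(m/m₀) = −(Q_out/(Q_in−Q_out)) ln(V/V₀).
m = m₀ (V₀/V)^(Q_out/(Q_in−Q_out)) = 63.6 × (16.8/25.809)^(0.91686) = 42.903 mol.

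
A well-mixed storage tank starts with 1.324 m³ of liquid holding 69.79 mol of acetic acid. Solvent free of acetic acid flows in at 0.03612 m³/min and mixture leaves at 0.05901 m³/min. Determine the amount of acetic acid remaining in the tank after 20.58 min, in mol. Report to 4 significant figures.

22.46 mol

Let m(t) be the amount of acetic acid. Volume: V(t) = V₀ + (Q_in − Q_out) t = 1.324 − 0.0228900 t; V(20.58) = 0.852924 m³.
Solute balance: dm/dt = 0 − Q_out C = −Q_out m/V(t).
dm/m = −Q_out dt/(V₀ − 0.0228900 t); integrating gives ln(m/m₀) = −(Q_out/(Q_in−Q_out)) ln(V/V₀).
m = m₀ (V₀/V)^(Q_out/(Q_in−Q_out)) = 69.79 × (1.324/0.852924)^(-2.57798) = 22.4624 mol.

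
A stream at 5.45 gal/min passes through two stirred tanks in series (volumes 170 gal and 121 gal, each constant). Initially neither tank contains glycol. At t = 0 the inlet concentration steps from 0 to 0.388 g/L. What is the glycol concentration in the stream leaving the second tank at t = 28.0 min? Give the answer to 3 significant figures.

Each tank obeys Vᵢ dCᵢ/dt = Q(Cᵢ₋₁ − Cᵢ), so τᵢ = Vᵢ/Q.
τ₁ = 170/5.45 = 31.193 min; τ₂ = 121/5.45 = 22.202 min.
Tank 1: C₁ = C_in(1 − e^(−t/τ₁)). Tank 2 (τ₁ ≠ τ₂): C₂ = C_in[1 − (τ₁ e^(−t/τ₁) − τ₂ e^(−t/τ₂))/(τ₁ − τ₂)].
At t = 28.0: e^(−t/τ₁) = 0.40753, e^(−t/τ₂) = 0.28333.
C₂ = 0.388·[1 − (31.193·0.40753 − 22.202·0.28333)/(8.9908)] = 0.388·0.28577 = 0.11088 g/L.

0.111 g/L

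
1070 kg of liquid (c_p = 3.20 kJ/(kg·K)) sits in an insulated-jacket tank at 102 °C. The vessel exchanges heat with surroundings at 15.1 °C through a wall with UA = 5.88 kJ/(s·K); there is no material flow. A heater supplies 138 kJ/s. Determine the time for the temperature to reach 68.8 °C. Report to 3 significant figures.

Energy balance: M c_p dT/dt = −UA(T − T_amb) + Q̇.
τ = M c_p/UA = 582.31 s; T_ss = T_amb + Q̇/UA = 15.1 + 138/5.88 = 38.569 °C.
T(t) = T_ss + (T₀ − T_ss)e^(−t/τ); set T = 68.8:
t = −τ ln[(T − T_ss)/(T₀ − T_ss)] = −582.31 · ln(0.47659) = 431.55 s.

432 s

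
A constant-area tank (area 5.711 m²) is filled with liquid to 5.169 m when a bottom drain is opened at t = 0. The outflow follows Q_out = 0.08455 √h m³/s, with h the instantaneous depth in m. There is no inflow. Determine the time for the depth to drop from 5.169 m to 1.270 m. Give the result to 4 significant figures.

With no inflow, A dh/dt = −0.08455 √h.
∫ h^(−1/2) dh = −(0.08455/A) ∫ dt, giving 2√h = 2√h₀ − (0.08455/A) t.
t = 2A(√h₀ − √h)/0.08455 = 2·5.711·(√5.169 − √1.270)/0.08455
  = 11.4220 × (2.27354 − 1.12694) / 0.08455 = 154.896 s.

154.9 s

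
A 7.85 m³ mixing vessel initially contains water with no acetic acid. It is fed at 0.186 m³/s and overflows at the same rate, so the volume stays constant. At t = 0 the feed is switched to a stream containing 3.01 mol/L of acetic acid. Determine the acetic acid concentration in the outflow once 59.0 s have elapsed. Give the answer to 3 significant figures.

Transient balance on the dissolved component: V dC/dt = Q(C_in − C).
Time constant τ = V/Q = 7.85/0.186 = 42.204 s.
This is linear first-order; C(t) = C_in + (C₀ − C_in) e^(−t/τ).
C(59.0) = 3.01 + (0 − 3.01)·e^(−59.0/42.204) = 3.01 + (-3.0100)·0.24710 = 2.2662 mol/L.

2.27 mol/L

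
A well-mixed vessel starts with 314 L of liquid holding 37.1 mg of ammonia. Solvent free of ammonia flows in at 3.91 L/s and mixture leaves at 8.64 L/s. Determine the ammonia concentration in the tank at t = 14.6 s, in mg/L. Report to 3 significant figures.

Let m(t) be the amount of ammonia. Volume: V(t) = V₀ + (Q_in − Q_out) t = 314 − 4.7300 t; V(14.6) = 244.94 L.
Species balance (pure solvent in): dm/dt = −Q_out · m/V(t).
dm/m = −Q_out dt/(V₀ − 4.7300 t); integrating gives ln(m/m₀) = −(Q_out/(Q_in−Q_out)) ln(V/V₀).
m = m₀ (V₀/V)^(Q_out/(Q_in−Q_out)) = 37.1 × (314/244.94)^(-1.8266) = 23.569 mg.
C = m/V = 23.569/244.94 = 0.096223 mg/L.

0.0962 mg/L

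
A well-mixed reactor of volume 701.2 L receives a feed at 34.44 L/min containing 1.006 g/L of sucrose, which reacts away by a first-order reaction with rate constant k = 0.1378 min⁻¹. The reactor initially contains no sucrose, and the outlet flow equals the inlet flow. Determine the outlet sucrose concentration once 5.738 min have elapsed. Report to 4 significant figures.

0.1739 g/L

Species balance: V dC/dt = Q C_in − Q C − k V C.
dC/dt = (Q/V) C_in − (Q/V + k) C; effective rate a = Q/V + k = 0.0491158 + 0.1378 = 0.186916 min⁻¹.
C_ss = Q C_in/(Q + kV) = 0.264346 g/L; C(t) = C_ss + (C₀ − C_ss) e^(−a t).
C(5.738) = 0.264346 + (-0.264346)·e^(−0.186916·5.738) = 0.264346 + (-0.264346)·0.342144 = 0.173902 g/L.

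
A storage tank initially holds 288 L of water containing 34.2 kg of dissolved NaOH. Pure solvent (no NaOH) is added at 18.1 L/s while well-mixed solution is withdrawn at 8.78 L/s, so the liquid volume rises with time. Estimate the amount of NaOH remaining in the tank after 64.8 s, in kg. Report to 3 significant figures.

11.8 kg

Let m(t) be the amount of NaOH. Volume: V(t) = V₀ + (Q_in − Q_out) t = 288 + 9.3200 t; V(64.8) = 891.94 L.
No NaOH enters, so dm/dt = −Q_out · (m/V).
Separate: dm/m = −Q_out dt/V(t) ⇒ ln(m/m₀) = −(Q_out/(Q_in−Q_out)) ln(V/V₀).
m = m₀ (V₀/V)^(Q_out/(Q_in−Q_out)) = 34.2 × (288/891.94)^(0.94206) = 11.790 kg.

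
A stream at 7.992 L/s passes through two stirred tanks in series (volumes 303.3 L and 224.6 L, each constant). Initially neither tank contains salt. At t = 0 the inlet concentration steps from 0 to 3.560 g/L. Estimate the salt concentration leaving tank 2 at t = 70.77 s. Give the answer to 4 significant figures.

Species balance on tank i: dCᵢ/dt = (Cᵢ₋₁ − Cᵢ)/τᵢ with τᵢ = Vᵢ/Q.
τ₁ = 303.3/7.992 = 37.9505 s; τ₂ = 224.6/7.992 = 28.1031 s.
Tank 1: C₁ = C_in(1 − e^(−t/τ₁)). Tank 2 (τ₁ ≠ τ₂): C₂ = C_in[1 − (τ₁ e^(−t/τ₁) − τ₂ e^(−t/τ₂))/(τ₁ − τ₂)].
At t = 70.77: e^(−t/τ₁) = 0.154927, e^(−t/τ₂) = 0.0806024.
C₂ = 3.560·[1 − (37.9505·0.154927 − 28.1031·0.0806024)/(9.84735)] = 3.560·0.632959 = 2.25333 g/L.

2.253 g/L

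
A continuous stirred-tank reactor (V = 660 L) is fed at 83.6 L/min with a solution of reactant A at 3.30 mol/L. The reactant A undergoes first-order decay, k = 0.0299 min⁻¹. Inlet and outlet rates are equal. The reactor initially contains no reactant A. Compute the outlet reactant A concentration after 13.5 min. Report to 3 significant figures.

2.35 mol/L

Accumulation = in − out − consumed: V dC/dt = Q C_in − Q C − k V C.
dC/dt = (Q/V) C_in − (Q/V + k) C; effective rate a = Q/V + k = 0.12667 + 0.0299 = 0.15657 min⁻¹.
C_ss = Q C_in/(Q + kV) = 2.6698 mol/L; C(t) = C_ss + (C₀ − C_ss) e^(−a t).
C(13.5) = 2.6698 + (-2.6698)·e^(−0.15657·13.5) = 2.6698 + (-2.6698)·0.12080 = 2.3473 mol/L.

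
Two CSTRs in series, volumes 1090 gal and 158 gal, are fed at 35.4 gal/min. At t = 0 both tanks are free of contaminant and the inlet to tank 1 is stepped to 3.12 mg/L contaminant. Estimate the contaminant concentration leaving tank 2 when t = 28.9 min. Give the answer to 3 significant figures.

Each tank obeys Vᵢ dCᵢ/dt = Q(Cᵢ₋₁ − Cᵢ), so τᵢ = Vᵢ/Q.
τ₁ = 1090/35.4 = 30.791 min; τ₂ = 158/35.4 = 4.4633 min.
Tank 1: C₁ = C_in(1 − e^(−t/τ₁)). Tank 2 (τ₁ ≠ τ₂): C₂ = C_in[1 − (τ₁ e^(−t/τ₁) − τ₂ e^(−t/τ₂))/(τ₁ − τ₂)].
At t = 28.9: e^(−t/τ₁) = 0.39118, e^(−t/τ₂) = 0.0015414.
C₂ = 3.12·[1 − (30.791·0.39118 − 4.4633·0.0015414)/(26.328)] = 3.12·0.54277 = 1.6934 mg/L.

1.69 mg/L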